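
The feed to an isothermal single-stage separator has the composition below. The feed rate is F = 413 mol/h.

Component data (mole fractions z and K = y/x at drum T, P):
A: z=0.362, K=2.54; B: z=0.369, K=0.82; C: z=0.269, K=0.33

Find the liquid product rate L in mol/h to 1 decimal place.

Rachford–Rice: g(ψ) = Σ zᵢ(Kᵢ−1)/(1+ψ(Kᵢ−1)) = 0.
Check two-phase: ΣzᵢKᵢ = 1.311 > 1 and Σzᵢ/Kᵢ = 1.408 > 1, so g(0) = 0.311 > 0 and g(1) = -0.408 < 0.
Newton iteration, ψ⁰ = 0.49:
  ψ = 0.490: g = -0.0234, g' = -0.561 → ψ = 0.448
Converged at ψ = 0.448.
Then V = ψ·F = 0.4482·413 = 185.1 mol/h and L = F − V = 227.9 mol/h.

L = 227.9 mol/h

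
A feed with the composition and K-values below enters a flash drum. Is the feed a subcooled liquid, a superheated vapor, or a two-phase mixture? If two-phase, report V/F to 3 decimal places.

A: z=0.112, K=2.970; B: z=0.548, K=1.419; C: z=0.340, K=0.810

ΣzᵢKᵢ = 1.386; Σzᵢ/Kᵢ = 0.844.
Since Σzᵢ/Kᵢ < 1 the mixture is above its dew point — single vapor phase.

superheated vapor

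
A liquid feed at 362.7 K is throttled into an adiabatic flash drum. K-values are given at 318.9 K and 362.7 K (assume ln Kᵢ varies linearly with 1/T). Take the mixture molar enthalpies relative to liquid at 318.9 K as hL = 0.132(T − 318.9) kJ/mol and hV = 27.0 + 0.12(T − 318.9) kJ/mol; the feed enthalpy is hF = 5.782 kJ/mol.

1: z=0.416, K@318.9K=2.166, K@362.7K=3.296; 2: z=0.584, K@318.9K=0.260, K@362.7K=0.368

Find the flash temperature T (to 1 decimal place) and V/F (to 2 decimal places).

Adiabatic flash: solve Rachford–Rice at each trial T, then check hF = ψ·hV(T) + (1−ψ)·hL(T).
  T = 318.9 K: K = (2.166, 0.260), RR gives ψ = 0.061, H_out = 1.655 kJ/mol
  T = 362.7 K: K = (3.296, 0.368), RR gives ψ = 0.404, H_out = 16.474 kJ/mol
  T = 340.8 K: K = (2.708, 0.313), RR gives ψ = 0.263, H_out = 9.935 kJ/mol
  T = 329.9 K: K = (2.432, 0.286), RR gives ψ = 0.175, H_out = 6.154 kJ/mol
  T = 324.4 K: K = (2.298, 0.273), RR gives ψ = 0.122, H_out = 4.015 kJ/mol
  T = 327.1 K: K = (2.363, 0.279), RR gives ψ = 0.149, H_out = 5.089 kJ/mol
  T = 328.5 K: K = (2.398, 0.283), RR gives ψ = 0.162, H_out = 5.628 kJ/mol
Linear interpolation between T = 328.5 (H_out = 5.628) and T = 329.9 (H_out = 6.154) on hF = 5.782 gives T ≈ 328.9 K, at which ψ = 0.17.

T = 328.9 K, V/F = 0.17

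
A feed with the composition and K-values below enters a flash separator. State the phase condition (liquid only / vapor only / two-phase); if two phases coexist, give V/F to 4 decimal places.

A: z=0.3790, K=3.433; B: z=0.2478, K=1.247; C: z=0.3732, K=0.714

vapor only

ΣzᵢKᵢ = 1.8766; Σzᵢ/Kᵢ = 0.8318.
Since Σzᵢ/Kᵢ < 1 the mixture is above its dew point — single vapor phase.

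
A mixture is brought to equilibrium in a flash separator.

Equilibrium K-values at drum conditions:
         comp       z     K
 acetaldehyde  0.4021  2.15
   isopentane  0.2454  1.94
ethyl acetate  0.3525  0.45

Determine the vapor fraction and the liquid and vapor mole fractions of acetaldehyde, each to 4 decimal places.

Rachford–Rice: g(ψ) = Σ zᵢ(Kᵢ−1)/(1+ψ(Kᵢ−1)) = 0.
Check two-phase: ΣzᵢKᵢ = 1.4992 > 1 and Σzᵢ/Kᵢ = 1.0969 > 1, so g(0) = 0.4992 > 0 and g(1) = -0.0969 < 0.
Iterate (Newton) starting at ψ = 0.54:
  ψ = 0.5400: g = 0.16249, g' = -0.5135 → ψ = 0.8564
  ψ = 0.8564: g = -0.00575, g' = -0.5826 → ψ = 0.8465
Converged at ψ = 0.8465.
Compositions from xᵢ = zᵢ/(1+ψ(Kᵢ−1)), yᵢ = Kᵢxᵢ:
  acetaldehyde: x = 0.2038, y = 0.4381
  isopentane: x = 0.1367, y = 0.2651
  ethyl acetate: x = 0.6596, y = 0.2968

ψ = 0.8465, x_acetaldehyde = 0.2038, y_acetaldehyde = 0.4381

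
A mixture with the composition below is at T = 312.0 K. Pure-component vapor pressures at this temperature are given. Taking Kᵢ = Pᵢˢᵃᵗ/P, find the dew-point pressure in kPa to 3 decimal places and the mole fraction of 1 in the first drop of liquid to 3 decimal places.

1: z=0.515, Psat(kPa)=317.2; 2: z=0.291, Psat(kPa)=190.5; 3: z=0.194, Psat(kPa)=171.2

Pdew = 233.409 kPa, x_1 = 0.379

At the dew point ψ → 1, so Σzᵢ/Kᵢ = 1 with Kᵢ = Pᵢˢᵃᵗ/P ⇒ 1/P = Σzᵢ/Pᵢˢᵃᵗ.
1/P = 0.515/317.2 + 0.291/190.5 + 0.194/171.2 = 0.004284 ⇒ P = 233.409 kPa
xᵢ = zᵢP/Pᵢˢᵃᵗ ⇒ x_1 = 0.515·233.409/317.2 = 0.379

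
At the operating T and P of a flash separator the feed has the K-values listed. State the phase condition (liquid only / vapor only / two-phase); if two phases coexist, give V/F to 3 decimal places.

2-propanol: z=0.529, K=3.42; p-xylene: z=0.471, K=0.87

vapor only

ΣzᵢKᵢ = 2.219; Σzᵢ/Kᵢ = 0.696.
Since Σzᵢ/Kᵢ < 1 the mixture is above its dew point — single vapor phase.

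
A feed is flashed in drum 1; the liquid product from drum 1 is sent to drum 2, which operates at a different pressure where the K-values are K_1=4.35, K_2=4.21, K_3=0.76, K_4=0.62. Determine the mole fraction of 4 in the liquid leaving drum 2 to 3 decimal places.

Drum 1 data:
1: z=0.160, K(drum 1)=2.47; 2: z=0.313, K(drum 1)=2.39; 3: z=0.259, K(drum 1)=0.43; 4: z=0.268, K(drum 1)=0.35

x_4 (drum 2) = 0.503

Drum 1:
Let ψ₁ = V/F and solve Σ zᵢ(Kᵢ−1)/(1+ψ₁(Kᵢ−1)) = 0.
Check two-phase: ΣzᵢKᵢ = 1.348 > 1 and Σzᵢ/Kᵢ = 1.564 > 1, so g(0) = 0.348 > 0 and g(1) = -0.564 < 0.
Newton–Raphson from ψ₁ = 0.5:
  ψ₁ = 0.500: g = -0.0723, g' = -0.738 → ψ₁ = 0.402
  ψ₁ = 0.402: g = -0.0004, g' = -0.735 → ψ₁ = 0.401
Converged at ψ₁ = 0.401.
Drum-1 compositions:
  1: x = 0.101, y = 0.249
  2: x = 0.201, y = 0.480
  3: x = 0.336, y = 0.144
  4: x = 0.363, y = 0.127
Drum-2 feed = drum-1 liquid: z₂ = (0.1006, 0.2009, 0.3359, 0.3626).
Drum 2:
Newton–Raphson from ψ₂ = 0.48:
  ψ₂ = 0.480: g = 0.1234, g' = -0.590 → ψ₂ = 0.689
  ψ₂ = 0.689: g = 0.0193, g' = -0.428 → ψ₂ = 0.734
  ψ₂ = 0.734: g = 0.0005, g' = -0.407 → ψ₂ = 0.736
Converged at ψ₂ = 0.736.
  1: x = 0.029, y = 0.126
  2: x = 0.060, y = 0.252
  3: x = 0.408, y = 0.310
  4: x = 0.503, y = 0.312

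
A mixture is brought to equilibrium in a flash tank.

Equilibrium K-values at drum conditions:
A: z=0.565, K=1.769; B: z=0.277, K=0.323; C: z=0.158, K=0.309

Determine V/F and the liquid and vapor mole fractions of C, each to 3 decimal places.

Iterate (Newton) starting at V/F = 0.5:
  V/F = 0.500: g = -0.1365, g' = -0.641 → V/F = 0.287
  V/F = 0.287: g = -0.0130, g' = -0.537 → V/F = 0.263
Converged at V/F = 0.263.
Compositions from xᵢ = zᵢ/(1+V/F(Kᵢ−1)), yᵢ = Kᵢxᵢ:
  A: x = 0.470, y = 0.832
  B: x = 0.337, y = 0.109
  C: x = 0.193, y = 0.060

V/F = 0.263, x_C = 0.193, y_C = 0.060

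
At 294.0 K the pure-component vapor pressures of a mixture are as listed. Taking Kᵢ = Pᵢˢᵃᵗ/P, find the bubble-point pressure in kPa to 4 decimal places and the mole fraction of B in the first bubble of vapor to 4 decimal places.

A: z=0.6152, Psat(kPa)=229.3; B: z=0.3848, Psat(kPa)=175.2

Pbub = 208.4823 kPa, y_B = 0.3234

At the bubble point ψ → 0, so ΣzᵢKᵢ = 1 with Kᵢ = Pᵢˢᵃᵗ/P ⇒ P = ΣzᵢPᵢˢᵃᵗ.
P = 0.6152·229.3 + 0.3848·175.2 = 208.4823 kPa
yᵢ = zᵢPᵢˢᵃᵗ/P ⇒ y_B = 0.3848·175.2/208.4823 = 0.3234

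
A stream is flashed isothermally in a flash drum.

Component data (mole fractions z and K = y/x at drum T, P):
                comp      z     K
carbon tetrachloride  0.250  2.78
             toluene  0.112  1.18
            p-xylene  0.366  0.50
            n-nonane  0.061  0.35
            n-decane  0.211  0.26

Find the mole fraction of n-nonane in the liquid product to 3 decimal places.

Rachford–Rice: g(V/F) = Σ zᵢ(Kᵢ−1)/(1+V/F(Kᵢ−1)) = 0.
Feasibility: ΣzᵢKᵢ = 1.086, Σzᵢ/Kᵢ = 1.903 — both > 1, two phases present.
Newton iteration, V/F⁰ = 0.39:
  V/F = 0.390: g = -0.2184, g' = -0.695 → V/F = 0.076
  V/F = 0.076: g = 0.0148, g' = -0.876 → V/F = 0.093
Converged at V/F = 0.093.
Compositions from xᵢ = zᵢ/(1+V/F(Kᵢ−1)), yᵢ = Kᵢxᵢ:
  carbon tetrachloride: x = 0.215, y = 0.596
  toluene: x = 0.110, y = 0.130
  p-xylene: x = 0.384, y = 0.192
  n-nonane: x = 0.065, y = 0.023
  n-decane: x = 0.227, y = 0.059

x_n-nonane = 0.065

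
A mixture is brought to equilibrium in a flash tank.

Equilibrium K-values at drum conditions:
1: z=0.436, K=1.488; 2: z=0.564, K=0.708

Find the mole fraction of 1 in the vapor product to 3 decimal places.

y_1 = 0.557

Let ψ = V/F and solve Σ zᵢ(Kᵢ−1)/(1+ψ(Kᵢ−1)) = 0.
Feasibility: ΣzᵢKᵢ = 1.048, Σzᵢ/Kᵢ = 1.090 — both > 1, two phases present.
Binary case is linear: z₁(K₁−1)(1+ψ(K₂−1)) + z₂(K₂−1)(1+ψ(K₁−1)) = 0
⇒ ψ = [z₁(K₁−1)+z₂(K₂−1)] / [−(K₁−1)(K₂−1)] = 0.0481/0.1425 = 0.337
Compositions from xᵢ = zᵢ/(1+ψ(Kᵢ−1)), yᵢ = Kᵢxᵢ:
  1: x = 0.374, y = 0.557
  2: x = 0.626, y = 0.443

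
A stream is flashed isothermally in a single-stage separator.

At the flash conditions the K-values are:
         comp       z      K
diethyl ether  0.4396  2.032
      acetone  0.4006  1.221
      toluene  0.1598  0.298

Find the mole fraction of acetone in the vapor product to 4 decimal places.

y_acetone = 0.4075

Material balance + equilibrium reduce to Σ zᵢ(Kᵢ−1)/(1+V/F(Kᵢ−1)) = 0.
g(0) = ΣzᵢKᵢ − 1 = 0.4300 and g(1) = 1 − Σzᵢ/Kᵢ = -0.0807, so a root lies in (0, 1).
Iterate (Newton) starting at V/F = 0.66:
  V/F = 0.6600: g = 0.13810, g' = -0.4540 → V/F = 0.9642
  V/F = 0.9642: g = -0.04678, g' = -0.8851 → V/F = 0.9113
  V/F = 0.9113: g = -0.00392, g' = -0.7447 → V/F = 0.9061
  V/F = 0.9061: g = -0.00003, g' = -0.7332 → V/F = 0.9060
Converged at V/F = 0.9060.
Compositions from xᵢ = zᵢ/(1+V/F(Kᵢ−1)), yᵢ = Kᵢxᵢ:
  diethyl ether: x = 0.2272, y = 0.4616
  acetone: x = 0.3338, y = 0.4075
  toluene: x = 0.4391, y = 0.1308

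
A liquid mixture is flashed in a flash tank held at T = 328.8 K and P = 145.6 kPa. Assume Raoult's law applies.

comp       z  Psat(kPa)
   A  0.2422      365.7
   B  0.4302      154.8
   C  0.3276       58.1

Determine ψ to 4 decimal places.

ψ = 0.3893

Raoult's law: Kᵢ = Pᵢˢᵃᵗ/P = Pᵢˢᵃᵗ/145.6.
  K_A = 365.7/145.6 = 2.511676, K_B = 154.8/145.6 = 1.063187, K_C = 58.1/145.6 = 0.399038
Iterate (Newton) starting at ψ = 0.32:
  ψ = 0.3200: g = 0.02965, g' = -0.4344 → ψ = 0.3883
  ψ = 0.3883: g = 0.00045, g' = -0.4227 → ψ = 0.3893
Converged at ψ = 0.3893.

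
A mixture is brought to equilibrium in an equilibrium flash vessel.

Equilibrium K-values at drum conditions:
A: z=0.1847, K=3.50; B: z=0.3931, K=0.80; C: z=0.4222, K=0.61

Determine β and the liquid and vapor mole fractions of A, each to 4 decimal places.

β = 0.2871, x_A = 0.1075, y_A = 0.3764

Material balance + equilibrium reduce to Σ zᵢ(Kᵢ−1)/(1+β(Kᵢ−1)) = 0.
Check two-phase: ΣzᵢKᵢ = 1.2185 > 1 and Σzᵢ/Kᵢ = 1.2363 > 1, so g(0) = 0.2185 > 0 and g(1) = -0.2363 < 0.
Newton iteration, β⁰ = 0.5:
  β = 0.5000: g = -0.08668, g' = -0.3465 → β = 0.2499
  β = 0.2499: g = 0.01902, g' = -0.5336 → β = 0.2855
  β = 0.2855: g = 0.00076, g' = -0.4920 → β = 0.2871
Converged at β = 0.2871.
Compositions from xᵢ = zᵢ/(1+β(Kᵢ−1)), yᵢ = Kᵢxᵢ:
  A: x = 0.1075, y = 0.3764
  B: x = 0.4170, y = 0.3336
  C: x = 0.4754, y = 0.2900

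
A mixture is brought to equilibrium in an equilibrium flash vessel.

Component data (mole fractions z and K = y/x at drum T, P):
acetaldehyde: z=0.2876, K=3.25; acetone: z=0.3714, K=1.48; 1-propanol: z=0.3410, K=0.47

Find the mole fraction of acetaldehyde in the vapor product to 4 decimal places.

Newton–Raphson from β = 0.49:
  β = 0.4900: g = 0.20797, g' = -0.5602 → β = 0.8612
  β = 0.8612: g = 0.01390, g' = -0.5357 → β = 0.8872
  β = 0.8872: g = -0.00012, g' = -0.5455 → β = 0.8869
Converged at β = 0.8869.
Compositions from xᵢ = zᵢ/(1+β(Kᵢ−1)), yᵢ = Kᵢxᵢ:
  acetaldehyde: x = 0.0960, y = 0.3120
  acetone: x = 0.2605, y = 0.3855
  1-propanol: x = 0.6435, y = 0.3024

y_acetaldehyde = 0.3120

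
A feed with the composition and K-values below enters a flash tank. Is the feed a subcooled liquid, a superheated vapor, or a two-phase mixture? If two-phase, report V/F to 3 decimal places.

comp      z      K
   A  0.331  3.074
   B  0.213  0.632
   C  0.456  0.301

two-phase, V/F = 0.229

ΣzᵢKᵢ = 1.289; Σzᵢ/Kᵢ = 1.960.
Both exceed 1, so a two-phase solution exists.
Material balance + equilibrium reduce to Σ zᵢ(Kᵢ−1)/(1+ψ(Kᵢ−1)) = 0.
Iterate (Newton) starting at ψ = 0.5:
  ψ = 0.500: g = -0.2490, g' = -0.913 → ψ = 0.227
  ψ = 0.227: g = 0.0021, g' = -1.007 → ψ = 0.229
Converged at ψ = 0.229.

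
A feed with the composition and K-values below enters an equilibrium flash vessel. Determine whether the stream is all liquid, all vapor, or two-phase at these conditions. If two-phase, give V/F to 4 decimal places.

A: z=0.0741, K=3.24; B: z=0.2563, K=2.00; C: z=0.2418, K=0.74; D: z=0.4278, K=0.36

ΣzᵢKᵢ = 1.0856; Σzᵢ/Kᵢ = 1.6661.
Both exceed 1, so a two-phase solution exists.
Let ψ = V/F and solve Σ zᵢ(Kᵢ−1)/(1+ψ(Kᵢ−1)) = 0.
Iterate (Newton) starting at ψ = 0.5:
  ψ = 0.5000: g = -0.22574, g' = -0.5972 → ψ = 0.1220
  ψ = 0.1220: g = -0.00312, g' = -0.6565 → ψ = 0.1173
Converged at ψ = 0.1173.

two-phase, V/F = 0.1173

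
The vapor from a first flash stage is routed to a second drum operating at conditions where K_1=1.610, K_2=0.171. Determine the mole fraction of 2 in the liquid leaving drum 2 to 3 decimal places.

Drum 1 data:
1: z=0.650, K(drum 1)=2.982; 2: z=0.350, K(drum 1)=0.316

x_2 (drum 2) = 0.424

Drum 1:
Let ψ₁ = V/F and solve Σ zᵢ(Kᵢ−1)/(1+ψ₁(Kᵢ−1)) = 0.
g(0) = ΣzᵢKᵢ − 1 = 1.049 and g(1) = 1 − Σzᵢ/Kᵢ = -0.326, so a root lies in (0, 1).
Binary case is linear: z₁(K₁−1)(1+ψ₁(K₂−1)) + z₂(K₂−1)(1+ψ₁(K₁−1)) = 0
⇒ ψ₁ = [z₁(K₁−1)+z₂(K₂−1)] / [−(K₁−1)(K₂−1)] = 1.0489/1.3557 = 0.774
Drum-1 compositions:
  1: x = 0.257, y = 0.765
  2: x = 0.743, y = 0.235
Drum-2 feed = drum-1 vapor: z₂ = (0.7651, 0.2349).
Drum 2:
Material balance + equilibrium reduce to Σ zᵢ(Kᵢ−1)/(1+ψ₂(Kᵢ−1)) = 0.
g(0) = ΣzᵢKᵢ − 1 = 0.272 and g(1) = 1 − Σzᵢ/Kᵢ = -0.849, so a root lies in (0, 1).
Binary case is linear: z₁(K₁−1)(1+ψ₂(K₂−1)) + z₂(K₂−1)(1+ψ₂(K₁−1)) = 0
⇒ ψ₂ = [z₁(K₁−1)+z₂(K₂−1)] / [−(K₁−1)(K₂−1)] = 0.2719/0.5057 = 0.538
  1: x = 0.576, y = 0.928
  2: x = 0.424, y = 0.072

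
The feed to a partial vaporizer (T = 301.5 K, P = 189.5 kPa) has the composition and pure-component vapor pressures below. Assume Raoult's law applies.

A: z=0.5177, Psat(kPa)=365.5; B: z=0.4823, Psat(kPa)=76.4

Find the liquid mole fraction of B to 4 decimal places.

Raoult's law: Kᵢ = Pᵢˢᵃᵗ/P = Pᵢˢᵃᵗ/189.5.
  K_A = 365.5/189.5 = 1.928760, K_B = 76.4/189.5 = 0.403166
Binary case is linear: z₁(K₁−1)(1+β(K₂−1)) + z₂(K₂−1)(1+β(K₁−1)) = 0
⇒ β = [z₁(K₁−1)+z₂(K₂−1)] / [−(K₁−1)(K₂−1)] = 0.19297/0.55432 = 0.3481
Compositions from xᵢ = zᵢ/(1+β(Kᵢ−1)), yᵢ = Kᵢxᵢ:
  A: x = 0.3912, y = 0.7546
  B: x = 0.6088, y = 0.2454

x_B = 0.6088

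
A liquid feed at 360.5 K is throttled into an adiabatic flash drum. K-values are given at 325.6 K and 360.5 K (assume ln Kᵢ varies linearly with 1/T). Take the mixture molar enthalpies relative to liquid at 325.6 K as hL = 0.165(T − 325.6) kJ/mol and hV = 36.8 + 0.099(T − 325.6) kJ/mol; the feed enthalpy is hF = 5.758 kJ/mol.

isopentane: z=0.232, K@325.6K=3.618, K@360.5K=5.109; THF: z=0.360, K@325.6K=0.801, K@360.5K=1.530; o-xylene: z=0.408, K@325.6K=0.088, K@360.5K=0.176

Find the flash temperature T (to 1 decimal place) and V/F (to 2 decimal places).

T = 329.9 K, V/F = 0.14

Adiabatic flash: solve Rachford–Rice at each trial T, then check hF = ψ·hV(T) + (1−ψ)·hL(T).
  T = 325.6 K: K = (3.618, 0.801, 0.088), RR gives ψ = 0.099, H_out = 3.650 kJ/mol
  T = 360.5 K: K = (5.109, 1.530, 0.176), RR gives ψ = 0.413, H_out = 20.016 kJ/mol
  T = 343.1 K: K = (4.339, 1.126, 0.127), RR gives ψ = 0.258, H_out = 12.095 kJ/mol
  T = 334.4 K: K = (3.974, 0.955, 0.106), RR gives ψ = 0.179, H_out = 7.931 kJ/mol
  T = 330.0 K: K = (3.794, 0.876, 0.097), RR gives ψ = 0.139, H_out = 5.800 kJ/mol
  T = 327.8 K: K = (3.706, 0.838, 0.092), RR gives ψ = 0.119, H_out = 4.727 kJ/mol
Linear interpolation between T = 327.8 (H_out = 4.727) and T = 330.0 (H_out = 5.800) on hF = 5.758 gives T ≈ 329.9 K, at which ψ = 0.14.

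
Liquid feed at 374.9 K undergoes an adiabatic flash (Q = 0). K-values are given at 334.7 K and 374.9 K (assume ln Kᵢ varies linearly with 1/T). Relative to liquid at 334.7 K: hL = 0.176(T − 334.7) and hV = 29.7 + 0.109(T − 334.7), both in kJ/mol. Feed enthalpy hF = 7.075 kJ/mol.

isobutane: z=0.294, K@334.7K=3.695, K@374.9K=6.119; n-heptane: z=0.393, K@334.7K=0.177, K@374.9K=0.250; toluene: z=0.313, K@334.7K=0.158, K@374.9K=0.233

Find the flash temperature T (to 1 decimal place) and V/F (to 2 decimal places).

T = 348.7 K, V/F = 0.16

Adiabatic flash: solve Rachford–Rice at each trial T, then check hF = ψ·hV(T) + (1−ψ)·hL(T).
  T = 334.7 K: K = (3.695, 0.177, 0.158), RR gives ψ = 0.092, H_out = 2.722 kJ/mol
  T = 374.9 K: K = (6.119, 0.250, 0.233), RR gives ψ = 0.250, H_out = 13.831 kJ/mol
  T = 354.8 K: K = (4.823, 0.212, 0.194), RR gives ψ = 0.185, H_out = 8.777 kJ/mol
  T = 344.8 K: K = (4.241, 0.195, 0.176), RR gives ψ = 0.143, H_out = 5.940 kJ/mol
  T = 349.8 K: K = (4.527, 0.203, 0.185), RR gives ψ = 0.165, H_out = 7.394 kJ/mol
  T = 347.3 K: K = (4.383, 0.199, 0.180), RR gives ψ = 0.155, H_out = 6.676 kJ/mol
  T = 348.6 K: K = (4.457, 0.201, 0.183), RR gives ψ = 0.160, H_out = 7.052 kJ/mol
Linear interpolation between T = 348.6 (H_out = 7.052) and T = 349.8 (H_out = 7.394) on hF = 7.075 gives T ≈ 348.7 K, at which ψ = 0.16.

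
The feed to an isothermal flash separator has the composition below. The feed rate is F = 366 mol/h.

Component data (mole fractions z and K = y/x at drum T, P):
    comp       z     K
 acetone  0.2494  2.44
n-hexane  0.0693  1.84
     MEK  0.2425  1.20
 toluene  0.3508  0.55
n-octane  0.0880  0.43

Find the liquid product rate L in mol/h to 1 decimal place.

Newton iteration, β⁰ = 0.5:
  β = 0.5000: g = 0.02004, g' = -0.3813 → β = 0.5526
  β = 0.5526: g = 0.00011, g' = -0.3778 → β = 0.5528
Converged at β = 0.5528.
Then V = β·F = 0.5528·366 = 202.3 mol/h and L = F − V = 163.7 mol/h.

L = 163.7 mol/h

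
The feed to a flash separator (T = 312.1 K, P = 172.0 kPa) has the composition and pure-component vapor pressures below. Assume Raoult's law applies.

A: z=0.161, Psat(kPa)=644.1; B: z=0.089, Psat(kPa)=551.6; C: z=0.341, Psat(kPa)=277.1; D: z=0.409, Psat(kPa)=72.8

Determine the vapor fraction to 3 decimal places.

ψ = 0.667

Raoult's law: Kᵢ = Pᵢˢᵃᵗ/P = Pᵢˢᵃᵗ/172.0.
  K_A = 644.1/172.0 = 3.74477, K_B = 551.6/172.0 = 3.20698, K_C = 277.1/172.0 = 1.61105, K_D = 72.8/172.0 = 0.42326
Newton iteration, ψ⁰ = 0.56:
  ψ = 0.560: g = 0.0689, g' = -0.643 → ψ = 0.667
Converged at ψ = 0.667.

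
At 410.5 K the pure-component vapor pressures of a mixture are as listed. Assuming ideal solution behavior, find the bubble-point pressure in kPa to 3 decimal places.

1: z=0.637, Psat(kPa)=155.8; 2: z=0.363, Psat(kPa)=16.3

At the bubble point ψ → 0, so ΣzᵢKᵢ = 1 with Kᵢ = Pᵢˢᵃᵗ/P ⇒ P = ΣzᵢPᵢˢᵃᵗ.
P = 0.637·155.8 + 0.363·16.3 = 105.162 kPa

Pbub = 105.162 kPa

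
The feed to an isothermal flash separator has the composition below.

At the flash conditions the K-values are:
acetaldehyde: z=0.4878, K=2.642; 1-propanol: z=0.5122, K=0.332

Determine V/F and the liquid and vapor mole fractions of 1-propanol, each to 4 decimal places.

V/F = 0.4183, x_1-propanol = 0.7108, y_1-propanol = 0.2360

Material balance + equilibrium reduce to Σ zᵢ(Kᵢ−1)/(1+V/F(Kᵢ−1)) = 0.
g(0) = ΣzᵢKᵢ − 1 = 0.4588 and g(1) = 1 − Σzᵢ/Kᵢ = -0.7274, so a root lies in (0, 1).
Binary case is linear: z₁(K₁−1)(1+V/F(K₂−1)) + z₂(K₂−1)(1+V/F(K₁−1)) = 0
⇒ V/F = [z₁(K₁−1)+z₂(K₂−1)] / [−(K₁−1)(K₂−1)] = 0.45882/1.09686 = 0.4183
Compositions from xᵢ = zᵢ/(1+V/F(Kᵢ−1)), yᵢ = Kᵢxᵢ:
  acetaldehyde: x = 0.2892, y = 0.7640
  1-propanol: x = 0.7108, y = 0.2360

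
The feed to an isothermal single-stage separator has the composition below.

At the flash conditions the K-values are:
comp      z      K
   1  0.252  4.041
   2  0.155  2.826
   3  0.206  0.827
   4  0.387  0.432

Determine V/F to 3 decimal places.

V/F = 0.647

Newton–Raphson from V/F = 0.69:
  V/F = 0.690: g = -0.0294, g' = -0.690 → V/F = 0.647
Converged at V/F = 0.647.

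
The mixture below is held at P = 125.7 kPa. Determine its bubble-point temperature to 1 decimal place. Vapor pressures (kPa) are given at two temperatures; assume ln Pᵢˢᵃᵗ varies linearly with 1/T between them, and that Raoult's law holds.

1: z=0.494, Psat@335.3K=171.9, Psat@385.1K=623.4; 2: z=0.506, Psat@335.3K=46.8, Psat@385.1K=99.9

Bubble-point temperature: ΣzᵢPᵢˢᵃᵗ(T) = P. Interpolate ln Pᵢˢᵃᵗ = aᵢ + bᵢ/T.
  T = 335.3 K: ΣzᵢPᵢˢᵃᵗ = 108.60 kPa
  T = 385.1 K: ΣzᵢPᵢˢᵃᵗ = 358.51 kPa
  T = 360.2 K: ΣzᵢPᵢˢᵃᵗ = 204.60 kPa
  T = 347.8 K: ΣzᵢPᵢˢᵃᵗ = 150.71 kPa
  T = 341.6 K: ΣzᵢPᵢˢᵃᵗ = 128.43 kPa
  T = 338.5 K: ΣzᵢPᵢˢᵃᵗ = 118.34 kPa
  T = 340.1 K: ΣzᵢPᵢˢᵃᵗ = 123.46 kPa
Interpolating between 340.1 K and 341.6 K gives T ≈ 340.8 K.

T = 340.8 K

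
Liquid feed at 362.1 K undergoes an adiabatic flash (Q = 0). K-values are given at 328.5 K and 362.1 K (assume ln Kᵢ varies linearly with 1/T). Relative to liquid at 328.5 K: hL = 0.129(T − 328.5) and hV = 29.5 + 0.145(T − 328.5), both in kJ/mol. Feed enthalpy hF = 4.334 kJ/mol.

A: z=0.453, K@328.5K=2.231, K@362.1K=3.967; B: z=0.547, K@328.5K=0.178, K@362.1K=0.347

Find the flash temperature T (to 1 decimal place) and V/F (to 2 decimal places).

T = 330.4 K, V/F = 0.14

Adiabatic flash: solve Rachford–Rice at each trial T, then check hF = ψ·hV(T) + (1−ψ)·hL(T).
  T = 328.5 K: K = (2.231, 0.178), RR gives ψ = 0.107, H_out = 3.149 kJ/mol
  T = 362.1 K: K = (3.967, 0.347), RR gives ψ = 0.509, H_out = 19.634 kJ/mol
  T = 345.3 K: K = (3.017, 0.253), RR gives ψ = 0.335, H_out = 12.136 kJ/mol
  T = 336.9 K: K = (2.604, 0.213), RR gives ψ = 0.235, H_out = 8.036 kJ/mol
  T = 332.7 K: K = (2.413, 0.195), RR gives ψ = 0.175, H_out = 5.730 kJ/mol
  T = 330.6 K: K = (2.321, 0.186), RR gives ψ = 0.143, H_out = 4.481 kJ/mol
Linear interpolation between T = 328.5 (H_out = 3.149) and T = 330.6 (H_out = 4.481) on hF = 4.334 gives T ≈ 330.4 K, at which ψ = 0.14.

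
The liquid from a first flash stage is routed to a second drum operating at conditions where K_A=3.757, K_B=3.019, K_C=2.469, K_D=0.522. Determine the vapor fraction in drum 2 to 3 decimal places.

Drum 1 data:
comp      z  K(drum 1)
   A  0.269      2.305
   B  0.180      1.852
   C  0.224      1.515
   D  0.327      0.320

V/F (drum 2) = 0.630

Drum 1:
Let ψ₁ = V/F and solve Σ zᵢ(Kᵢ−1)/(1+ψ₁(Kᵢ−1)) = 0.
g(0) = ΣzᵢKᵢ − 1 = 0.397 and g(1) = 1 − Σzᵢ/Kᵢ = -0.384, so a root lies in (0, 1).
Iterate (Newton) starting at ψ₁ = 0.44:
  ψ₁ = 0.440: g = 0.1113, g' = -0.601 → ψ₁ = 0.625
  ψ₁ = 0.625: g = -0.0061, g' = -0.686 → ψ₁ = 0.616
Converged at ψ₁ = 0.616.
Drum-1 compositions:
  A: x = 0.149, y = 0.344
  B: x = 0.118, y = 0.219
  C: x = 0.170, y = 0.258
  D: x = 0.563, y = 0.180
Drum-2 feed = drum-1 liquid: z₂ = (0.1491, 0.1180, 0.1700, 0.5628).
Drum 2:
Rachford–Rice: g(ψ₂) = Σ zᵢ(Kᵢ−1)/(1+ψ₂(Kᵢ−1)) = 0.
Feasibility: ΣzᵢKᵢ = 1.630, Σzᵢ/Kᵢ = 1.226 — both > 1, two phases present.
Newton iteration, ψ₂⁰ = 0.7:
  ψ₂ = 0.700: g = -0.0421, g' = -0.594 → ψ₂ = 0.629
  ψ₂ = 0.629: g = 0.0004, g' = -0.607 → ψ₂ = 0.630
Converged at ψ₂ = 0.630.
  A: x = 0.054, y = 0.205
  B: x = 0.052, y = 0.157
  C: x = 0.088, y = 0.218
  D: x = 0.805, y = 0.420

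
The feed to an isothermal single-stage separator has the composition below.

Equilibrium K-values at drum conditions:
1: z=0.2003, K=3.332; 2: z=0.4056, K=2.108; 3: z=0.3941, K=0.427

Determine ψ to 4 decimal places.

ψ = 0.7778

Newton iteration, ψ⁰ = 0.32:
  ψ = 0.3200: g = 0.32274, g' = -0.8226 → ψ = 0.7123
  ψ = 0.7123: g = 0.04514, g' = -0.6788 → ψ = 0.7788
  ψ = 0.7788: g = -0.00072, g' = -0.7028 → ψ = 0.7778
Converged at ψ = 0.7778.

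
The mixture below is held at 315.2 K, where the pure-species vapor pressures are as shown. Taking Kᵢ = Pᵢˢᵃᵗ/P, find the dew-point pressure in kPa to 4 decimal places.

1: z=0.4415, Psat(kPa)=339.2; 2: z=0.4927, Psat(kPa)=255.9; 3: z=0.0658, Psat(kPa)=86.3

At the dew point ψ → 1, so Σzᵢ/Kᵢ = 1 with Kᵢ = Pᵢˢᵃᵗ/P ⇒ 1/P = Σzᵢ/Pᵢˢᵃᵗ.
1/P = 0.4415/339.2 + 0.4927/255.9 + 0.0658/86.3 = 0.0039894 ⇒ P = 250.6636 kPa

Pdew = 250.6636 kPa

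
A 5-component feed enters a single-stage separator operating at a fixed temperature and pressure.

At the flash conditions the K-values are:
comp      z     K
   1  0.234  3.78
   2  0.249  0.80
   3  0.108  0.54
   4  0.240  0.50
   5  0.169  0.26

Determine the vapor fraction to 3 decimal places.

ψ = 0.233

Material balance + equilibrium reduce to Σ zᵢ(Kᵢ−1)/(1+ψ(Kᵢ−1)) = 0.
g(0) = ΣzᵢKᵢ − 1 = 0.306 and g(1) = 1 − Σzᵢ/Kᵢ = -0.703, so a root lies in (0, 1).
Newton–Raphson from ψ = 0.61:
  ψ = 0.610: g = -0.2851, g' = -0.738 → ψ = 0.224
  ψ = 0.224: g = 0.0088, g' = -0.936 → ψ = 0.233
Converged at ψ = 0.233.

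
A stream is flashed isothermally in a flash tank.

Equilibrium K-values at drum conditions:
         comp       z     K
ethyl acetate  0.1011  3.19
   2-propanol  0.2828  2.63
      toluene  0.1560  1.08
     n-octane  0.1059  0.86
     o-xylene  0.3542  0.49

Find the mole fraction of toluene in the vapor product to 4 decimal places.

Rachford–Rice: g(V/F) = Σ zᵢ(Kᵢ−1)/(1+V/F(Kᵢ−1)) = 0.
Feasibility: ΣzᵢKᵢ = 1.4994, Σzᵢ/Kᵢ = 1.1297 — both > 1, two phases present.
Newton–Raphson from V/F = 0.5:
  V/F = 0.5000: g = 0.11324, g' = -0.5079 → V/F = 0.7230
  V/F = 0.7230: g = 0.00646, g' = -0.4656 → V/F = 0.7368
Converged at V/F = 0.7368.
Compositions from xᵢ = zᵢ/(1+V/F(Kᵢ−1)), yᵢ = Kᵢxᵢ:
  ethyl acetate: x = 0.0387, y = 0.1234
  2-propanol: x = 0.1285, y = 0.3379
  toluene: x = 0.1473, y = 0.1591
  n-octane: x = 0.1181, y = 0.1015
  o-xylene: x = 0.5674, y = 0.2780

y_toluene = 0.1591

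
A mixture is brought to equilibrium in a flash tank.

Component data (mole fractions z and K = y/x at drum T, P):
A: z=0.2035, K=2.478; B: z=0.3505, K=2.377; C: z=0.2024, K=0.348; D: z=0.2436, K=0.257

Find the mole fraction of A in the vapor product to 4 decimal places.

y_A = 0.2970

Let β = V/F and solve Σ zᵢ(Kᵢ−1)/(1+β(Kᵢ−1)) = 0.
Feasibility: ΣzᵢKᵢ = 1.4705, Σzᵢ/Kᵢ = 1.7590 — both > 1, two phases present.
Newton–Raphson from β = 0.36:
  β = 0.3600: g = 0.09947, g' = -0.8840 → β = 0.4725
  β = 0.4725: g = -0.00016, g' = -0.8971 → β = 0.4723
Converged at β = 0.4723.
Compositions from xᵢ = zᵢ/(1+β(Kᵢ−1)), yᵢ = Kᵢxᵢ:
  A: x = 0.1198, y = 0.2970
  B: x = 0.2124, y = 0.5048
  C: x = 0.2925, y = 0.1018
  D: x = 0.3753, y = 0.0965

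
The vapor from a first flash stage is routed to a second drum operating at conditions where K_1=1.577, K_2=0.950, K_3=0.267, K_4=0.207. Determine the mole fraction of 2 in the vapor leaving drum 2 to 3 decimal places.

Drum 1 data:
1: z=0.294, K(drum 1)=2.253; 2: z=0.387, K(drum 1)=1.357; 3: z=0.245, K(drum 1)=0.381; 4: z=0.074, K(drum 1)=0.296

Drum 1:
Newton–Raphson from ψ₁ = 0.5:
  ψ₁ = 0.500: g = 0.0437, g' = -0.494 → ψ₁ = 0.588
  ψ₁ = 0.588: g = -0.0013, g' = -0.526 → ψ₁ = 0.586
Converged at ψ₁ = 0.586.
Drum-1 compositions:
  1: x = 0.170, y = 0.382
  2: x = 0.320, y = 0.434
  3: x = 0.384, y = 0.146
  4: x = 0.126, y = 0.037
Drum-2 feed = drum-1 vapor: z₂ = (0.3819, 0.4343, 0.1465, 0.0373).
Drum 2:
Rachford–Rice: g(ψ₂) = Σ zᵢ(Kᵢ−1)/(1+ψ₂(Kᵢ−1)) = 0.
Check two-phase: ΣzᵢKᵢ = 1.062 > 1 and Σzᵢ/Kᵢ = 1.428 > 1, so g(0) = 0.062 > 0 and g(1) = -0.428 < 0.
Iterate (Newton) starting at ψ₂ = 0.39:
  ψ₂ = 0.390: g = -0.0354, g' = -0.289 → ψ₂ = 0.268
  ψ₂ = 0.268: g = -0.0022, g' = -0.256 → ψ₂ = 0.259
Converged at ψ₂ = 0.259.
  1: x = 0.332, y = 0.524
  2: x = 0.440, y = 0.418
  3: x = 0.181, y = 0.048
  4: x = 0.047, y = 0.010

y_2 (drum 2) = 0.418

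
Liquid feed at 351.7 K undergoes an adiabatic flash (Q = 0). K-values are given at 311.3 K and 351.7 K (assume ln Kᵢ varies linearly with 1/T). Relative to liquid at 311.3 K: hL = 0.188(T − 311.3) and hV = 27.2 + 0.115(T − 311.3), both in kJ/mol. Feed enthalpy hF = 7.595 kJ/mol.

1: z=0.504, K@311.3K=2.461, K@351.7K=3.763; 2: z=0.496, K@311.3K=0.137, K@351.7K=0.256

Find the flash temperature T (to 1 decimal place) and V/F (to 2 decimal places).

Adiabatic flash: solve Rachford–Rice at each trial T, then check hF = ψ·hV(T) + (1−ψ)·hL(T).
  T = 311.3 K: K = (2.461, 0.137), RR gives ψ = 0.245, H_out = 6.651 kJ/mol
  T = 351.7 K: K = (3.763, 0.256), RR gives ψ = 0.498, H_out = 19.670 kJ/mol
  T = 331.5 K: K = (3.083, 0.191), RR gives ψ = 0.385, H_out = 13.696 kJ/mol
  T = 321.4 K: K = (2.764, 0.163), RR gives ψ = 0.321, H_out = 10.385 kJ/mol
  T = 316.4 K: K = (2.612, 0.150), RR gives ψ = 0.285, H_out = 8.604 kJ/mol
  T = 313.9 K: K = (2.538, 0.143), RR gives ψ = 0.266, H_out = 7.666 kJ/mol
  T = 312.6 K: K = (2.499, 0.140), RR gives ψ = 0.255, H_out = 7.164 kJ/mol
Linear interpolation between T = 312.6 (H_out = 7.164) and T = 313.9 (H_out = 7.666) on hF = 7.595 gives T ≈ 313.7 K, at which ψ = 0.26.

T = 313.7 K, V/F = 0.26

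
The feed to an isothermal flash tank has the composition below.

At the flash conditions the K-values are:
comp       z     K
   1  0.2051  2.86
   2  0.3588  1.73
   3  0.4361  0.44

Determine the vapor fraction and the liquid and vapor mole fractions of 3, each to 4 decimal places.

ψ = 0.5904, x_3 = 0.6515, y_3 = 0.2867

Newton iteration, ψ⁰ = 0.57:
  ψ = 0.5700: g = 0.01141, g' = -0.5576 → ψ = 0.5905
  ψ = 0.5905: g = -0.00002, g' = -0.5598 → ψ = 0.5904
Converged at ψ = 0.5904.
Compositions from xᵢ = zᵢ/(1+ψ(Kᵢ−1)), yᵢ = Kᵢxᵢ:
  1: x = 0.0978, y = 0.2796
  2: x = 0.2507, y = 0.4338
  3: x = 0.6515, y = 0.2867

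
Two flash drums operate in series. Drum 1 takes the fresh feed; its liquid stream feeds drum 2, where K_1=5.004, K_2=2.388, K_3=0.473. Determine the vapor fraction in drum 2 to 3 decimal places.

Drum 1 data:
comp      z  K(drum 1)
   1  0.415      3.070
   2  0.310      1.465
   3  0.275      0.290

V/F (drum 2) = 0.448

Drum 1:
Material balance + equilibrium reduce to Σ zᵢ(Kᵢ−1)/(1+ψ₁(Kᵢ−1)) = 0.
Feasibility: ΣzᵢKᵢ = 1.808, Σzᵢ/Kᵢ = 1.295 — both > 1, two phases present.
Iterate (Newton) starting at ψ₁ = 0.59:
  ψ₁ = 0.590: g = 0.1638, g' = -0.812 → ψ₁ = 0.792
  ψ₁ = 0.792: g = -0.0150, g' = -1.014 → ψ₁ = 0.777
Converged at ψ₁ = 0.777.
Drum-1 compositions:
  1: x = 0.159, y = 0.489
  2: x = 0.228, y = 0.334
  3: x = 0.613, y = 0.178
Drum-2 feed = drum-1 liquid: z₂ = (0.1591, 0.2277, 0.6131).
Drum 2:
Newton iteration, ψ₂⁰ = 0.57:
  ψ₂ = 0.570: g = -0.0912, g' = -0.721 → ψ₂ = 0.444
  ψ₂ = 0.444: g = 0.0035, g' = -0.789 → ψ₂ = 0.448
Converged at ψ₂ = 0.448.
  1: x = 0.057, y = 0.285
  2: x = 0.140, y = 0.335
  3: x = 0.803, y = 0.380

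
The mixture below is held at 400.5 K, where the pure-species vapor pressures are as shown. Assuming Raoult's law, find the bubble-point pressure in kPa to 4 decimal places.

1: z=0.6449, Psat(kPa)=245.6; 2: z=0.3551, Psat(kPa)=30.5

Pbub = 169.2180 kPa

At the bubble point ψ → 0, so ΣzᵢKᵢ = 1 with Kᵢ = Pᵢˢᵃᵗ/P ⇒ P = ΣzᵢPᵢˢᵃᵗ.
P = 0.6449·245.6 + 0.3551·30.5 = 169.2180 kPa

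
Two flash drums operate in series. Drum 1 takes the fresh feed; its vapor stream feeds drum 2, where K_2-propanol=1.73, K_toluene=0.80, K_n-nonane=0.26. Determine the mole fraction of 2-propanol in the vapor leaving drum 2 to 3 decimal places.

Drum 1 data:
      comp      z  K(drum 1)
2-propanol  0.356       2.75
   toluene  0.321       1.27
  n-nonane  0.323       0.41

y_2-propanol (drum 2) = 0.647

Drum 1:
Newton–Raphson from ψ₁ = 0.54:
  ψ₁ = 0.540: g = 0.1163, g' = -0.548 → ψ₁ = 0.752
  ψ₁ = 0.752: g = -0.0016, g' = -0.583 → ψ₁ = 0.749
Converged at ψ₁ = 0.749.
Drum-1 compositions:
  2-propanol: x = 0.154, y = 0.424
  toluene: x = 0.267, y = 0.339
  n-nonane: x = 0.579, y = 0.237
Drum-2 feed = drum-1 vapor: z₂ = (0.4235, 0.3391, 0.2374).
Drum 2:
Let ψ₂ = V/F and solve Σ zᵢ(Kᵢ−1)/(1+ψ₂(Kᵢ−1)) = 0.
Check two-phase: ΣzᵢKᵢ = 1.066 > 1 and Σzᵢ/Kᵢ = 1.582 > 1, so g(0) = 0.066 > 0 and g(1) = -0.582 < 0.
Newton iteration, ψ₂⁰ = 0.5:
  ψ₂ = 0.500: g = -0.1277, g' = -0.465 → ψ₂ = 0.226
  ψ₂ = 0.226: g = -0.0164, g' = -0.369 → ψ₂ = 0.181
Converged at ψ₂ = 0.181.
  2-propanol: x = 0.374, y = 0.647
  toluene: x = 0.352, y = 0.281
  n-nonane: x = 0.274, y = 0.071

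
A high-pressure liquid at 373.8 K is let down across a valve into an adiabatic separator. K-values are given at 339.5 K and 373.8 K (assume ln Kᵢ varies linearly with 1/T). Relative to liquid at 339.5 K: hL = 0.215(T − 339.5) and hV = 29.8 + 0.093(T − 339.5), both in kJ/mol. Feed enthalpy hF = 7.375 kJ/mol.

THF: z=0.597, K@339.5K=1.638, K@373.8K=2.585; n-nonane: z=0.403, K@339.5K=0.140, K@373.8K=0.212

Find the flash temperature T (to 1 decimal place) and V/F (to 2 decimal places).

T = 346.3 K, V/F = 0.20

Adiabatic flash: solve Rachford–Rice at each trial T, then check hF = ψ·hV(T) + (1−ψ)·hL(T).
  T = 339.5 K: K = (1.638, 0.140), RR gives ψ = 0.063, H_out = 1.863 kJ/mol
  T = 373.8 K: K = (2.585, 0.212), RR gives ψ = 0.503, H_out = 20.268 kJ/mol
  T = 356.6 K: K = (2.079, 0.174), RR gives ψ = 0.349, H_out = 13.354 kJ/mol
  T = 348.1 K: K = (1.852, 0.157), RR gives ψ = 0.235, H_out = 8.601 kJ/mol
  T = 343.8 K: K = (1.743, 0.148), RR gives ψ = 0.159, H_out = 5.565 kJ/mol
  T = 346.0 K: K = (1.798, 0.152), RR gives ψ = 0.200, H_out = 7.187 kJ/mol
Linear interpolation between T = 346.0 (H_out = 7.187) and T = 348.1 (H_out = 8.601) on hF = 7.375 gives T ≈ 346.3 K, at which ψ = 0.20.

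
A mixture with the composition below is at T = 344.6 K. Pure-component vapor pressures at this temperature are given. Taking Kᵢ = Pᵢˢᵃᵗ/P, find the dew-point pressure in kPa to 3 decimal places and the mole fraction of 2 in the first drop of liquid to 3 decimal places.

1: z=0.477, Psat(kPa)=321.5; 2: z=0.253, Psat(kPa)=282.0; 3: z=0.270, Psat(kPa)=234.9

At the dew point ψ → 1, so Σzᵢ/Kᵢ = 1 with Kᵢ = Pᵢˢᵃᵗ/P ⇒ 1/P = Σzᵢ/Pᵢˢᵃᵗ.
1/P = 0.477/321.5 + 0.253/282.0 + 0.270/234.9 = 0.003530 ⇒ P = 283.265 kPa
xᵢ = zᵢP/Pᵢˢᵃᵗ ⇒ x_2 = 0.253·283.265/282.0 = 0.254

Pdew = 283.265 kPa, x_2 = 0.254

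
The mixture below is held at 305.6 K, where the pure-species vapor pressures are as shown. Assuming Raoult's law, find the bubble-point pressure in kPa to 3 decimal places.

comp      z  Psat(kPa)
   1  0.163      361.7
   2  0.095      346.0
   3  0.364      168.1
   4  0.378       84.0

At the bubble point ψ → 0, so ΣzᵢKᵢ = 1 with Kᵢ = Pᵢˢᵃᵗ/P ⇒ P = ΣzᵢPᵢˢᵃᵗ.
P = 0.163·361.7 + 0.095·346.0 + 0.364·168.1 + 0.378·84.0 = 184.767 kPa

Pbub = 184.767 kPa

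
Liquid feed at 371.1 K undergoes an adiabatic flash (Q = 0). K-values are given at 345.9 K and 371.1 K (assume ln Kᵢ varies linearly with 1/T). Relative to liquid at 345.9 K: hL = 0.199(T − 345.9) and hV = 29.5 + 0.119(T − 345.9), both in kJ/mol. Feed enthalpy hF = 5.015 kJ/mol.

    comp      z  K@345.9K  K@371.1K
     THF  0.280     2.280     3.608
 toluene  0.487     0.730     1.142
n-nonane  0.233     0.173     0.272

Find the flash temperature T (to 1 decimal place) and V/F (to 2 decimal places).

Adiabatic flash: solve Rachford–Rice at each trial T, then check hF = ψ·hV(T) + (1−ψ)·hL(T).
  T = 345.9 K: K = (2.280, 0.730, 0.173), RR gives ψ = 0.054, H_out = 1.598 kJ/mol
  T = 371.1 K: K = (3.608, 1.142, 0.272), RR gives ψ = 0.667, H_out = 23.346 kJ/mol
  T = 358.5 K: K = (2.891, 0.920, 0.219), RR gives ψ = 0.395, H_out = 13.748 kJ/mol
  T = 352.2 K: K = (2.573, 0.821, 0.195), RR gives ψ = 0.234, H_out = 8.039 kJ/mol
  T = 349.0 K: K = (2.421, 0.774, 0.184), RR gives ψ = 0.146, H_out = 4.875 kJ/mol
  T = 350.6 K: K = (2.496, 0.797, 0.189), RR gives ψ = 0.190, H_out = 6.482 kJ/mol
Linear interpolation between T = 349.0 (H_out = 4.875) and T = 350.6 (H_out = 6.482) on hF = 5.015 gives T ≈ 349.1 K, at which ψ = 0.15.

T = 349.1 K, V/F = 0.15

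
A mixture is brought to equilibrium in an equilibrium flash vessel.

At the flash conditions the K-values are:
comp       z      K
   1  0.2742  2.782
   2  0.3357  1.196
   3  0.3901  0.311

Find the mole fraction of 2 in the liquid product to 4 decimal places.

x_2 = 0.3134

Rachford–Rice: g(β) = Σ zᵢ(Kᵢ−1)/(1+β(Kᵢ−1)) = 0.
g(0) = ΣzᵢKᵢ − 1 = 0.2856 and g(1) = 1 − Σzᵢ/Kᵢ = -0.6336, so a root lies in (0, 1).
Newton iteration, β⁰ = 0.49:
  β = 0.4900: g = -0.08489, g' = -0.6810 → β = 0.3653
  β = 0.3653: g = -0.00185, g' = -0.6614 → β = 0.3626
Converged at β = 0.3626.
Compositions from xᵢ = zᵢ/(1+β(Kᵢ−1)), yᵢ = Kᵢxᵢ:
  1: x = 0.1666, y = 0.4634
  2: x = 0.3134, y = 0.3749
  3: x = 0.5200, y = 0.1617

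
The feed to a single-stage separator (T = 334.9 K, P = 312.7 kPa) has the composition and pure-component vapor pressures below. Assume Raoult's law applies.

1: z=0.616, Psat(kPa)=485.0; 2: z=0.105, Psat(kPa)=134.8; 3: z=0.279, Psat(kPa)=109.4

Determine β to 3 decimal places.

β = 0.283

Raoult's law: Kᵢ = Pᵢˢᵃᵗ/P = Pᵢˢᵃᵗ/312.7.
  K_1 = 485.0/312.7 = 1.55101, K_2 = 134.8/312.7 = 0.43108, K_3 = 109.4/312.7 = 0.34986
Newton–Raphson from β = 0.51:
  β = 0.510: g = -0.0906, g' = -0.445 → β = 0.307
  β = 0.307: g = -0.0086, g' = -0.371 → β = 0.284
  β = 0.284: g = -0.0001, g' = -0.365 → β = 0.283
Converged at β = 0.283.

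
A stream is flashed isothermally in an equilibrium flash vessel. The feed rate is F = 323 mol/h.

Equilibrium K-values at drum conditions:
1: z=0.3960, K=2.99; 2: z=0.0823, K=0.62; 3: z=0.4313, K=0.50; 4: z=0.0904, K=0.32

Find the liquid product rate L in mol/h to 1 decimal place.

Rachford–Rice: g(ψ) = Σ zᵢ(Kᵢ−1)/(1+ψ(Kᵢ−1)) = 0.
Check two-phase: ΣzᵢKᵢ = 1.4796 > 1 and Σzᵢ/Kᵢ = 1.4103 > 1, so g(0) = 0.4796 > 0 and g(1) = -0.4103 < 0.
Iterate (Newton) starting at ψ = 0.48:
  ψ = 0.4800: g = -0.01021, g' = -0.7068 → ψ = 0.4656
Converged at ψ = 0.4656.
Then V = ψ·F = 0.4656·323 = 150.4 mol/h and L = F − V = 172.6 mol/h.

L = 172.6 mol/h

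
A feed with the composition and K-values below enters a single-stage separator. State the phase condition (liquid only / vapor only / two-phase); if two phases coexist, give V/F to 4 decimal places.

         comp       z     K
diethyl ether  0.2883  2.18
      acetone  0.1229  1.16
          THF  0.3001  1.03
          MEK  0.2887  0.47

ΣzᵢKᵢ = 1.2158; Σzᵢ/Kᵢ = 1.1438.
Both exceed 1, so a two-phase solution exists.
Material balance + equilibrium reduce to Σ zᵢ(Kᵢ−1)/(1+ψ(Kᵢ−1)) = 0.
Newton–Raphson from ψ = 0.5:
  ψ = 0.5000: g = 0.03286, g' = -0.3119 → ψ = 0.6054
  ψ = 0.6054: g = -0.00008, g' = -0.3153 → ψ = 0.6051
Converged at ψ = 0.6051.

two-phase, V/F = 0.6051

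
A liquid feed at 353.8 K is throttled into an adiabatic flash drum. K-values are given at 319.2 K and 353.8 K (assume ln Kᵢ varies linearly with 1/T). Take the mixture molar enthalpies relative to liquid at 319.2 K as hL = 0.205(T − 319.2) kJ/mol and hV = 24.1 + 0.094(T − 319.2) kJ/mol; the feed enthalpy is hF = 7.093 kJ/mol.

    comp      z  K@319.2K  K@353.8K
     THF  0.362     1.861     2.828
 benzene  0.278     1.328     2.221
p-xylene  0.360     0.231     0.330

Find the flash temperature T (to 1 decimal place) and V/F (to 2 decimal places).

Adiabatic flash: solve Rachford–Rice at each trial T, then check hF = ψ·hV(T) + (1−ψ)·hL(T).
  T = 319.2 K: K = (1.861, 1.328, 0.231), RR gives ψ = 0.246, H_out = 5.935 kJ/mol
  T = 353.8 K: K = (2.828, 2.221, 0.330), RR gives ψ = 0.720, H_out = 21.687 kJ/mol
  T = 336.5 K: K = (2.319, 1.740, 0.279), RR gives ψ = 0.541, H_out = 15.537 kJ/mol
  T = 327.9 K: K = (2.085, 1.527, 0.254), RR gives ψ = 0.418, H_out = 11.464 kJ/mol
  T = 323.5 K: K = (1.970, 1.424, 0.242), RR gives ψ = 0.340, H_out = 8.904 kJ/mol
  T = 321.4 K: K = (1.916, 1.377, 0.237), RR gives ψ = 0.296, H_out = 7.522 kJ/mol
Linear interpolation between T = 319.2 (H_out = 5.935) and T = 321.4 (H_out = 7.522) on hF = 7.093 gives T ≈ 320.8 K, at which ψ = 0.28.

T = 320.8 K, V/F = 0.28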